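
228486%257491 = 228486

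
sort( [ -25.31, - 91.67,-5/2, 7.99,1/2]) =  [ - 91.67,  -  25.31,-5/2, 1/2, 7.99 ]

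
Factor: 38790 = 2^1*3^2*5^1*431^1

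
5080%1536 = 472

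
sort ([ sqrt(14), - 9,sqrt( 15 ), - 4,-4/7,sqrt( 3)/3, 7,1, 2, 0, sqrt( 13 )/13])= [ - 9,-4, -4/7, 0, sqrt(13)/13, sqrt( 3)/3,1, 2,  sqrt(14 ), sqrt(15), 7 ] 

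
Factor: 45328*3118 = 2^5*1559^1 * 2833^1  =  141332704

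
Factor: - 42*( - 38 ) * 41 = 2^2*3^1*7^1*19^1*41^1=65436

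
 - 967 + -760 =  - 1727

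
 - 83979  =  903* ( - 93)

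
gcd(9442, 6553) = 1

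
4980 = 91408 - 86428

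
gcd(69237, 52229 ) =1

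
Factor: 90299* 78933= 7127570967 = 3^1*11^1*83^1*317^1*8209^1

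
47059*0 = 0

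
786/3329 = 786/3329 = 0.24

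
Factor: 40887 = 3^2 *7^1*11^1 * 59^1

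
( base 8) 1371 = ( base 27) 115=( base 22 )1CD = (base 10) 761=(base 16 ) 2f9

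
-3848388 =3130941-6979329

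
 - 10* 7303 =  - 73030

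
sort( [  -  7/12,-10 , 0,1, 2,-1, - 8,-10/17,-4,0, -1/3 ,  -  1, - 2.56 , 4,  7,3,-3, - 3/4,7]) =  [-10,-8,  -  4, - 3, - 2.56,  -  1, - 1,-3/4,-10/17,-7/12, - 1/3,0, 0, 1,2,3, 4,7,7]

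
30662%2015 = 437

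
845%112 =61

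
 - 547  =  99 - 646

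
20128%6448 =784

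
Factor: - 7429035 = - 3^1*5^1*495269^1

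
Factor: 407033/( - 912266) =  - 2^(  -  1 ) * 11^1*19^( - 1)*24007^( - 1)*37003^1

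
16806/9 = 1867  +  1/3 = 1867.33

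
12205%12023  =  182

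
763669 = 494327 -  - 269342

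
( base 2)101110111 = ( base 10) 375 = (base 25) F0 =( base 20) if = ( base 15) 1A0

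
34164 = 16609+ 17555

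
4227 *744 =3144888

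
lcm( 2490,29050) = 87150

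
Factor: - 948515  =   - 5^1*17^1 * 11159^1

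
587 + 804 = 1391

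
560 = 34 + 526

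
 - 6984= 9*(-776) 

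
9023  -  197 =8826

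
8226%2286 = 1368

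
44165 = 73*605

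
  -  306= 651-957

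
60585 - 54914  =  5671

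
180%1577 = 180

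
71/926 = 71/926=0.08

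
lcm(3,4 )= 12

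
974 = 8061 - 7087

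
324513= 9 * 36057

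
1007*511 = 514577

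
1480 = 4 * 370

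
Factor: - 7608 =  - 2^3 * 3^1*317^1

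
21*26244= 551124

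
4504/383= 11 + 291/383 = 11.76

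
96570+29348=125918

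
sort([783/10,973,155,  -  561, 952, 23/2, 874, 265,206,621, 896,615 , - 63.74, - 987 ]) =[- 987 ,- 561, - 63.74,23/2 , 783/10, 155, 206,265, 615, 621,874,896, 952,  973 ] 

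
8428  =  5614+2814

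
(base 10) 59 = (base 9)65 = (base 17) 38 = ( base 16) 3B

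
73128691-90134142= - 17005451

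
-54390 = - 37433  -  16957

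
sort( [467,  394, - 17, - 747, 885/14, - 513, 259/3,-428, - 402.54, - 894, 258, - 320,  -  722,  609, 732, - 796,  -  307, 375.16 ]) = [ -894,-796, -747, - 722, - 513, - 428, - 402.54, - 320,  -  307, - 17,885/14,259/3,258,375.16, 394,467, 609,732]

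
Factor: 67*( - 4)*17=-2^2*17^1 * 67^1=- 4556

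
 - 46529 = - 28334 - 18195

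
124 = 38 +86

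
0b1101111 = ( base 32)3f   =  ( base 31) 3I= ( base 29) 3O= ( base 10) 111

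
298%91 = 25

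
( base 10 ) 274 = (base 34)82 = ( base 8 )422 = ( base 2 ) 100010010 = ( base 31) 8q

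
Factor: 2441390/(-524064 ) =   -  2^(- 4)* 3^( - 1)*5^1 * 7^1 * 53^( - 1 ) * 103^( - 1) * 34877^1 = - 1220695/262032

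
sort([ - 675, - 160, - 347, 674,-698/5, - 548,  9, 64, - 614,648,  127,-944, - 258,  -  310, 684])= [ - 944, - 675, - 614, - 548, - 347,- 310,- 258, - 160, - 698/5, 9,64, 127, 648,674, 684 ]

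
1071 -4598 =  - 3527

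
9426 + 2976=12402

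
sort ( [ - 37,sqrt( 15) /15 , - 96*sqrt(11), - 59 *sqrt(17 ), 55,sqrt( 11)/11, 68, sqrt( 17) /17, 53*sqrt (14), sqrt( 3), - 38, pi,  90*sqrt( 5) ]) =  [ -96*sqrt( 11 ),- 59 *sqrt( 17), - 38,-37, sqrt( 17) /17,  sqrt( 15) /15,sqrt(11 ) /11, sqrt (3 ), pi, 55, 68, 53 *sqrt(14), 90*sqrt(5)] 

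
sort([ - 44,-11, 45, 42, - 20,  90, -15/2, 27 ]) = [ - 44, - 20, - 11 , - 15/2, 27,42,45, 90]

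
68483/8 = 8560 + 3/8=   8560.38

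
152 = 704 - 552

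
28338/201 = 140  +  66/67 = 140.99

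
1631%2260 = 1631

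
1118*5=5590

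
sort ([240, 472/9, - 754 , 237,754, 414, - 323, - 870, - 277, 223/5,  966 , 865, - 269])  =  [ - 870, - 754, - 323, - 277 , - 269, 223/5,472/9, 237, 240, 414,754, 865,  966]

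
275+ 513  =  788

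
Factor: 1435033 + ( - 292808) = 1142225 = 5^2*7^1*61^1* 107^1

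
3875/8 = 484  +  3/8 = 484.38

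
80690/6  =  40345/3= 13448.33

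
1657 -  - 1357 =3014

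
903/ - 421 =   -  903/421 = - 2.14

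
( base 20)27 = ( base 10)47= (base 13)38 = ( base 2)101111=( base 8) 57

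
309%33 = 12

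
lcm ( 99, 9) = 99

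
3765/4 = 941+1/4 = 941.25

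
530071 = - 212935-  - 743006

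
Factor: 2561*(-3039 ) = -3^1*13^1*197^1 * 1013^1 = -  7782879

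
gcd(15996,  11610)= 258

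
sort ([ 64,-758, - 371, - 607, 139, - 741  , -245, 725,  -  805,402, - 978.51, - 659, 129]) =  [ -978.51, - 805,-758, - 741,- 659, - 607, - 371,-245, 64, 129, 139,402, 725]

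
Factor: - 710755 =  - 5^1 * 142151^1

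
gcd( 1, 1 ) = 1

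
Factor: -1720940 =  -2^2 * 5^1*13^1*6619^1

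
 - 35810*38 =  - 1360780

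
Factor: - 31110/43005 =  - 34/47 = - 2^1*17^1*47^(-1)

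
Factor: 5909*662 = 3911758 = 2^1*19^1*311^1 *331^1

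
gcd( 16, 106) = 2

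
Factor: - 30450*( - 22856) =2^4* 3^1 * 5^2*7^1 * 29^1*2857^1 = 695965200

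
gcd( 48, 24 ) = 24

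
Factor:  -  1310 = -2^1*5^1*131^1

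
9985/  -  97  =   - 9985/97= - 102.94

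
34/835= 34/835= 0.04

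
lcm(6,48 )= 48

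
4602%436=242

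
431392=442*976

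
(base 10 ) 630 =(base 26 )o6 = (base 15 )2C0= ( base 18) 1H0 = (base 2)1001110110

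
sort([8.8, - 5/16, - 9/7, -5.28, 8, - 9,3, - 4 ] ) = [ - 9 , - 5.28, - 4, - 9/7, - 5/16,  3, 8, 8.8 ] 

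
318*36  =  11448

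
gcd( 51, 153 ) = 51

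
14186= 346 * 41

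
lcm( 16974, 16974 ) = 16974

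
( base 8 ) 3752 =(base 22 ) 442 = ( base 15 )901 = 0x7ea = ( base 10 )2026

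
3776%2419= 1357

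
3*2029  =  6087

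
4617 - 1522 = 3095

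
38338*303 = 11616414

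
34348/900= 38 + 37/225=38.16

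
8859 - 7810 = 1049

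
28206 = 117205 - 88999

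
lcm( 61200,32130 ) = 1285200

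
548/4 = 137 = 137.00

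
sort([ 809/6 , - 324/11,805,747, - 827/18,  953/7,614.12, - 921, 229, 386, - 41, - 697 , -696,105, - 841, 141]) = [ - 921, - 841, - 697, - 696,- 827/18, - 41, - 324/11, 105, 809/6,953/7, 141, 229, 386 , 614.12,  747,805] 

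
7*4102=28714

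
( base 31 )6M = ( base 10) 208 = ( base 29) 75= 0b11010000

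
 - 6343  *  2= - 12686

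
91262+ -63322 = 27940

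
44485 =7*6355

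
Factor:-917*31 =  - 7^1  *  31^1*131^1  =  - 28427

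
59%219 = 59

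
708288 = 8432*84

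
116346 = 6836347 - 6720001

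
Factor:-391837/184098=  - 779/366 = -2^(-1)*3^(-1 )*19^1*41^1 * 61^ ( - 1) 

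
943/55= 943/55 = 17.15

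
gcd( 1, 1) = 1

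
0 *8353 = 0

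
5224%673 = 513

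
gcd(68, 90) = 2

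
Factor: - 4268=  - 2^2 * 11^1*97^1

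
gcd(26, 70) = 2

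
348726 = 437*798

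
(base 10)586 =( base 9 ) 721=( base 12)40a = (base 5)4321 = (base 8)1112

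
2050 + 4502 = 6552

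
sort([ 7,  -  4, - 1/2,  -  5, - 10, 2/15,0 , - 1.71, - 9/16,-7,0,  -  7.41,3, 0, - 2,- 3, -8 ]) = [  -  10, - 8, - 7.41, - 7,-5, - 4, - 3, - 2, - 1.71,-9/16, - 1/2,0,0,0, 2/15,  3,7]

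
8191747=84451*97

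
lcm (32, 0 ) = 0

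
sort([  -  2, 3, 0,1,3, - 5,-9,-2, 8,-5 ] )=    [ - 9, - 5, - 5,-2,-2,0,1  ,  3,3, 8] 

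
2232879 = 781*2859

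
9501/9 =3167/3= 1055.67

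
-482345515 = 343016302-825361817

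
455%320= 135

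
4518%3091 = 1427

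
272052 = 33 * 8244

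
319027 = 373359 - 54332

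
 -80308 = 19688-99996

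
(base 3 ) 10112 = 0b1011111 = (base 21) 4b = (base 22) 47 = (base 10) 95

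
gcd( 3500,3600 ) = 100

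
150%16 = 6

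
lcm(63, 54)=378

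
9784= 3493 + 6291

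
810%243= 81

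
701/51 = 13+38/51 = 13.75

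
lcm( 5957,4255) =29785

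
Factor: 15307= 15307^1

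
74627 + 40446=115073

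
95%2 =1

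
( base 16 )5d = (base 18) 53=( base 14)69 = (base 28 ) 39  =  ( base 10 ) 93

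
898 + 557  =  1455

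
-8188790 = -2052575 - 6136215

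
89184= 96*929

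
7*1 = 7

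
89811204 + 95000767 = 184811971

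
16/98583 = 16/98583 = 0.00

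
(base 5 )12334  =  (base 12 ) 689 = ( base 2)1111001001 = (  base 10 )969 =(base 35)ro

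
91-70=21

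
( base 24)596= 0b110000011110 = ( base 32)30U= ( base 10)3102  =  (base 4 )300132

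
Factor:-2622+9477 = 3^1*5^1*457^1=6855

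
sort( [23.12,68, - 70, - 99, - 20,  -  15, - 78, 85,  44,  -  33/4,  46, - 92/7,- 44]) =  [ -99, - 78,-70,-44,-20, - 15, - 92/7,-33/4,  23.12, 44, 46,68,85 ]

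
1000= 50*20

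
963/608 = 963/608 =1.58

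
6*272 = 1632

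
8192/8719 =8192/8719   =  0.94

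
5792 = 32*181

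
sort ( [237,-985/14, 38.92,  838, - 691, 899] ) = [-691, - 985/14 , 38.92, 237,  838, 899]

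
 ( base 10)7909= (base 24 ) dhd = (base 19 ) 12h5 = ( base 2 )1111011100101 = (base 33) 78M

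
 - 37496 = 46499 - 83995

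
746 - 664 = 82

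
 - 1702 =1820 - 3522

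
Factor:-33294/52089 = - 2^1*31^1 * 97^( - 1 ) =- 62/97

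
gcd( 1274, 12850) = 2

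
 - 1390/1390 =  - 1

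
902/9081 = 902/9081 = 0.10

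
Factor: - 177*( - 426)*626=47201652 = 2^2*3^2*59^1*71^1* 313^1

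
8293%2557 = 622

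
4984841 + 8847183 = 13832024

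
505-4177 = -3672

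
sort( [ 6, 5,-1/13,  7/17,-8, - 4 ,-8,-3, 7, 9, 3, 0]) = [ - 8,-8,-4, - 3, - 1/13, 0, 7/17,3,5, 6, 7,9 ] 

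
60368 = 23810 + 36558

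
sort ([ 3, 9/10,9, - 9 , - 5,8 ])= [ - 9,  -  5,9/10, 3 , 8, 9]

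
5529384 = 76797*72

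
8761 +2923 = 11684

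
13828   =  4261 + 9567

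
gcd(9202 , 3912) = 2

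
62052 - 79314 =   -  17262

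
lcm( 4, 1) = 4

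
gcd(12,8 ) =4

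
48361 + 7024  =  55385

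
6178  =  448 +5730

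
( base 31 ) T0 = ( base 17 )31F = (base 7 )2423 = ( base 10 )899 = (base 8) 1603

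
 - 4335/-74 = 4335/74 = 58.58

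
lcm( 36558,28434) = 255906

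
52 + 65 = 117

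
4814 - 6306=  - 1492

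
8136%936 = 648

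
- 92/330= - 46/165=- 0.28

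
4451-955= 3496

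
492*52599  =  25878708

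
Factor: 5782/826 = 7 = 7^1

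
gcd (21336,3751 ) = 1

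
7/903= 1/129 = 0.01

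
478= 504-26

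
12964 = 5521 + 7443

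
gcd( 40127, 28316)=1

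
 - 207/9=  - 23 = -23.00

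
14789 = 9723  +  5066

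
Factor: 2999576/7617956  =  749894/1904489 = 2^1*211^1 *1777^1 * 1904489^(-1 ) 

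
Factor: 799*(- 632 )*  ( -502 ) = 2^4*17^1*47^1*79^1*251^1 = 253493936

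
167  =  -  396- -563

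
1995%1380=615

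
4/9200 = 1/2300 =0.00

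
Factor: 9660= 2^2*3^1*5^1*7^1 *23^1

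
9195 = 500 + 8695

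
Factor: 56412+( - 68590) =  - 2^1*6089^1 = -  12178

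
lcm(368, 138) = 1104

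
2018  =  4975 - 2957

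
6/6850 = 3/3425=0.00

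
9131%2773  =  812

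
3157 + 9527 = 12684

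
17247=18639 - 1392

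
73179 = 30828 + 42351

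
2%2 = 0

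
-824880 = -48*17185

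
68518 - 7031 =61487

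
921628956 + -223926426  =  697702530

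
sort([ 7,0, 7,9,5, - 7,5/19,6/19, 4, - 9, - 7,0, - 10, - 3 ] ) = [-10,- 9, - 7, - 7, - 3,0,0 , 5/19,6/19, 4,5,7, 7,9 ] 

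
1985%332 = 325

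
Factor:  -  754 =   -  2^1*13^1*29^1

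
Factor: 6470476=2^2 * 1617619^1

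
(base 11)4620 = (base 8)13670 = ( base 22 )cc0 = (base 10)6072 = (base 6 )44040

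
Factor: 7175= 5^2 * 7^1 * 41^1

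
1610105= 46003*35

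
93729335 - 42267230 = 51462105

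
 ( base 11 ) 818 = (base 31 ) 10q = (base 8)1733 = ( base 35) s7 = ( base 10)987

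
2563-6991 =-4428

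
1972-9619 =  - 7647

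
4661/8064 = 4661/8064 = 0.58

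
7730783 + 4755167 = 12485950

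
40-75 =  - 35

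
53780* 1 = 53780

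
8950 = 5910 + 3040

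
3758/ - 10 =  - 376+ 1/5=-375.80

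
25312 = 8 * 3164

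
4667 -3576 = 1091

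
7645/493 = 15 + 250/493= 15.51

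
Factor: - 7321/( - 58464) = 2^( - 5)*3^(-2)*7^( - 1)* 29^(-1 ) * 7321^1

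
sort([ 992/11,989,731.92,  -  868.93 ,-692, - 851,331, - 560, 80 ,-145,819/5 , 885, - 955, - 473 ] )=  [-955, - 868.93, - 851, - 692 , -560 , -473, - 145, 80  ,  992/11,819/5, 331,731.92, 885, 989 ] 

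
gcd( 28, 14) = 14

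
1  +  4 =5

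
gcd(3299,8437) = 1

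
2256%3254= 2256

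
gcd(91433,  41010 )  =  1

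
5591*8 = 44728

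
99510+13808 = 113318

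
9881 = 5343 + 4538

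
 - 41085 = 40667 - 81752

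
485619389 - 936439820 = - 450820431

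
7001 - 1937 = 5064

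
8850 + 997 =9847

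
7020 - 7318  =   - 298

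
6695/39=171 + 2/3=171.67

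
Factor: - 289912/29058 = -868/87 = - 2^2*3^( - 1)*7^1*29^( - 1)*31^1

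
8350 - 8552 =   -  202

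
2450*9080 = 22246000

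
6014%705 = 374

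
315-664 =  - 349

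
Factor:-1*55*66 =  - 2^1* 3^1*5^1*11^2 = - 3630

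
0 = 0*869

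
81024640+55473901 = 136498541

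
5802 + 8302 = 14104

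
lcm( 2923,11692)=11692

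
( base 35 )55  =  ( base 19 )99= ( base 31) 5P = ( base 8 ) 264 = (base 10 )180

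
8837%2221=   2174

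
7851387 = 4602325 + 3249062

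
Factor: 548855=5^1 * 31^1*3541^1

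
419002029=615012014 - 196009985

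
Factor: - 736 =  - 2^5*23^1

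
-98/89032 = -49/44516 = -0.00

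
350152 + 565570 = 915722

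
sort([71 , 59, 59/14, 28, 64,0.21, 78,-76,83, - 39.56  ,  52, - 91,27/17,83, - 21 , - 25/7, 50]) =[ - 91, - 76, - 39.56 , - 21, - 25/7,0.21 , 27/17,59/14, 28, 50, 52, 59 , 64,71 , 78,83, 83] 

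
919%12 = 7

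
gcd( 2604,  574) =14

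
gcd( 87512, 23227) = 1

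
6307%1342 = 939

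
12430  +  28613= 41043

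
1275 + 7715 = 8990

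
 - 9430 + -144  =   - 9574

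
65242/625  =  104+ 242/625 = 104.39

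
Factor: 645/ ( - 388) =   -  2^(-2 )* 3^1*5^1*43^1*97^( - 1 ) 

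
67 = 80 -13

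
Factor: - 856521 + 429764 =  - 426757^1=- 426757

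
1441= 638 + 803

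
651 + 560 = 1211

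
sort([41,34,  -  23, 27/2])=[ - 23, 27/2 , 34,41]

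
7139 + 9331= 16470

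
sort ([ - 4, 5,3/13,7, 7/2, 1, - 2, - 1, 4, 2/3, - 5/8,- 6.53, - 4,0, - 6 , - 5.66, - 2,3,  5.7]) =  [ - 6.53,-6, - 5.66, - 4, - 4, - 2, - 2, - 1, - 5/8,0, 3/13, 2/3, 1, 3, 7/2, 4, 5, 5.7, 7]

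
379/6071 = 379/6071 = 0.06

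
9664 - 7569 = 2095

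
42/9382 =21/4691 =0.00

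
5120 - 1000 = 4120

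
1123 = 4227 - 3104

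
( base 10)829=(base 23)1d1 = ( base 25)184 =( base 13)4ba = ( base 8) 1475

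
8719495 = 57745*151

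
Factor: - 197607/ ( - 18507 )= 31^( - 1)*331^1= 331/31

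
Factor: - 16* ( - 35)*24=13440 = 2^7* 3^1*5^1*7^1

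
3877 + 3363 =7240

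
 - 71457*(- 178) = 12719346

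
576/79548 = 48/6629 = 0.01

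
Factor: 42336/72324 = 24/41=   2^3 *3^1 *41^(-1 )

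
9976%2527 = 2395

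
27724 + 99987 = 127711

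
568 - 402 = 166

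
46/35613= 46/35613=0.00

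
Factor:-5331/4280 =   -  2^( - 3)*3^1* 5^( - 1 )*107^( - 1 )*1777^1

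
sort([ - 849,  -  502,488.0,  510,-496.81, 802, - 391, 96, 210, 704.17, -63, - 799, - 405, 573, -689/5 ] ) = [ - 849, - 799, - 502 , - 496.81,-405,-391, - 689/5 ,-63, 96,210,488.0, 510, 573, 704.17,802 ] 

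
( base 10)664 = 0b1010011000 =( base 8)1230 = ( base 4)22120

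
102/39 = 2+8/13 = 2.62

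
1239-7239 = -6000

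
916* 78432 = 71843712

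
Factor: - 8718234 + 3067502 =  - 2^2*17^1*23^1*3613^1 =- 5650732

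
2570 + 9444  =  12014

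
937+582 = 1519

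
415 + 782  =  1197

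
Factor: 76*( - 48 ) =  -3648 =- 2^6*3^1*19^1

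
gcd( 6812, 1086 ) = 2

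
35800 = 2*17900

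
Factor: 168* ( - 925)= - 2^3*3^1*5^2*7^1*37^1 = - 155400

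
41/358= 41/358 = 0.11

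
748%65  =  33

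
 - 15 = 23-38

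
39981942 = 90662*441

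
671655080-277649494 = 394005586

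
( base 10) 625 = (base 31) K5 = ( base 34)ID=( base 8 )1161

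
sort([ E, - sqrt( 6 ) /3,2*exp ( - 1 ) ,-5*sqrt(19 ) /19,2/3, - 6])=[ - 6, - 5 * sqrt( 19)/19,- sqrt(6)/3,2/3 , 2*exp( - 1),E]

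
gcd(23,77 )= 1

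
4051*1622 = 6570722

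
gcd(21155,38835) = 5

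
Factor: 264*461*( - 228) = - 2^5*3^2 * 11^1*19^1*461^1 = - 27748512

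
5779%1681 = 736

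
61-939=-878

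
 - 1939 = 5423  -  7362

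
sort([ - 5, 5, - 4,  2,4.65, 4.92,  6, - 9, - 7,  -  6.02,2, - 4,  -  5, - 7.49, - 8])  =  [ - 9, - 8, - 7.49 , - 7, - 6.02, - 5,-5, - 4, - 4, 2, 2,  4.65, 4.92 , 5, 6 ] 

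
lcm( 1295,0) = 0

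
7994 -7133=861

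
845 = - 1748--2593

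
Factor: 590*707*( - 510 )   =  -2^2 * 3^1 * 5^2*  7^1*17^1*59^1*101^1 = - 212736300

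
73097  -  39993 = 33104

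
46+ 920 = 966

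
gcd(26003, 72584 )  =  1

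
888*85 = 75480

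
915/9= 101+2/3 = 101.67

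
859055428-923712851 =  - 64657423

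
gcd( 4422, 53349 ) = 3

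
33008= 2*16504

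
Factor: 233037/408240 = 137/240 = 2^( - 4)*3^( - 1) *5^( - 1)*137^1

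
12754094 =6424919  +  6329175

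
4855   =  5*971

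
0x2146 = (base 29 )A3L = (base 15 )27cd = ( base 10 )8518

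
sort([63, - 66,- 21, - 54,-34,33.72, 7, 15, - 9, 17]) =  [-66, - 54, - 34,  -  21, - 9, 7, 15,17,33.72, 63]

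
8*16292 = 130336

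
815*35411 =28859965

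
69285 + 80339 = 149624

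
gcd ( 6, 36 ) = 6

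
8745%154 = 121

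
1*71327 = 71327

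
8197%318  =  247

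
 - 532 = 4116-4648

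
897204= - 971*( - 924)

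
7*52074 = 364518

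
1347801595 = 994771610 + 353029985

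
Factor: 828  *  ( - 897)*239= - 2^2*3^3*13^1*23^2 * 239^1 =- 177509124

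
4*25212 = 100848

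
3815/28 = 545/4 = 136.25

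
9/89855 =9/89855 = 0.00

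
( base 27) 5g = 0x97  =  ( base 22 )6j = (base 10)151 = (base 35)4b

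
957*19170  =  18345690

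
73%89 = 73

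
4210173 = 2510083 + 1700090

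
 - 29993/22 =-29993/22 = -1363.32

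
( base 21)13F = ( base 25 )KJ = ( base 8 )1007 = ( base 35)et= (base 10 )519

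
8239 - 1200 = 7039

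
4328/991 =4328/991 = 4.37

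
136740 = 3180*43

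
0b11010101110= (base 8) 3256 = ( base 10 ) 1710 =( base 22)3BG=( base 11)1315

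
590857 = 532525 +58332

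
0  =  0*9984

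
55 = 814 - 759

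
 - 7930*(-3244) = 25724920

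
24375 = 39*625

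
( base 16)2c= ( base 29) 1F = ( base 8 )54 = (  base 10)44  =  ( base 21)22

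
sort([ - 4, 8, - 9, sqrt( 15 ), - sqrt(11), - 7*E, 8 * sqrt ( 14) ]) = [ - 7*E , - 9, - 4, - sqrt( 11 ),sqrt(15),  8,8*sqrt ( 14)] 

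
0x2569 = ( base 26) e49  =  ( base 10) 9577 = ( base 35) 7SM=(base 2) 10010101101001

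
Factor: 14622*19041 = 2^1*3^2 * 11^1* 577^1 *2437^1 = 278417502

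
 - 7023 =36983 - 44006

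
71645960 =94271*760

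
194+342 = 536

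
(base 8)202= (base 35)3p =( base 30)4a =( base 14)94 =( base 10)130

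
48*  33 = 1584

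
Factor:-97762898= - 2^1* 4397^1*11117^1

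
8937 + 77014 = 85951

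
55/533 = 55/533  =  0.10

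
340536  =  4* 85134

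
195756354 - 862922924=-667166570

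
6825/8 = 6825/8 =853.12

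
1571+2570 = 4141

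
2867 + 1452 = 4319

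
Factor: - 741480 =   -  2^3 * 3^1*5^1*37^1*167^1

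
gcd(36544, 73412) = 4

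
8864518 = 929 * 9542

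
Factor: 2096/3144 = 2^1*3^(-1 )  =  2/3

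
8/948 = 2/237 = 0.01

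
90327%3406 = 1771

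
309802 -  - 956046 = 1265848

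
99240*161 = 15977640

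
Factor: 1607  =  1607^1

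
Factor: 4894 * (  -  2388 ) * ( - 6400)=2^11*3^1*5^2*199^1*2447^1= 74795980800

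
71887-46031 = 25856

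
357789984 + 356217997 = 714007981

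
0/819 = 0 = 0.00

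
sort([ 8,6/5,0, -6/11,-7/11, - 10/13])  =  [ - 10/13,-7/11, - 6/11,  0,6/5,8]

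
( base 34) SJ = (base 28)16j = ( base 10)971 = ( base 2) 1111001011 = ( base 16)3CB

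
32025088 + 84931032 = 116956120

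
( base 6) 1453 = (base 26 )F3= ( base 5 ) 3033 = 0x189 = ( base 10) 393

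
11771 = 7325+4446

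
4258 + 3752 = 8010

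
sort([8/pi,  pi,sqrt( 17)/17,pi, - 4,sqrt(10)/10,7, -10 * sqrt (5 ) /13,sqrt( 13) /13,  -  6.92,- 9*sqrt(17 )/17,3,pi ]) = [  -  6.92 ,-4, - 9 * sqrt( 17)/17, - 10 * sqrt( 5) /13,sqrt( 17)/17, sqrt( 13)/13,  sqrt( 10)/10,8/pi,3 , pi,  pi , pi,7]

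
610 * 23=14030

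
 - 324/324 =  - 1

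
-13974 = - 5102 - 8872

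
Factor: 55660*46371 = 2^2*3^1*5^1*11^2*13^1 * 23^1*29^1*41^1 =2581009860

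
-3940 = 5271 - 9211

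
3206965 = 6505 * 493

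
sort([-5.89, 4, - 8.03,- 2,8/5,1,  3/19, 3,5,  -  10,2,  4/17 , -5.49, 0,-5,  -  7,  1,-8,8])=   [ - 10, -8.03,  -  8 , - 7, - 5.89, - 5.49,  -  5, - 2  ,  0, 3/19,4/17,1, 1, 8/5,2, 3 , 4, 5,8] 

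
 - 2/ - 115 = 2/115 = 0.02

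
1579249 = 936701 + 642548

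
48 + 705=753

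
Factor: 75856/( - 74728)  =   - 2^1*11^1*431^1*9341^( - 1) = - 9482/9341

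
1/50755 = 1/50755 = 0.00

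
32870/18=1826 +1/9 = 1826.11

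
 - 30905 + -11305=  - 42210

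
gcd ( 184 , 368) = 184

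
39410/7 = 5630= 5630.00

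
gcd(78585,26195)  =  26195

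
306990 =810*379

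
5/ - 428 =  - 5/428 = - 0.01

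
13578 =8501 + 5077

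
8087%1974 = 191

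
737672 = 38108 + 699564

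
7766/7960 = 3883/3980  =  0.98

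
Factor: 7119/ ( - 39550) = -2^( - 1)*3^2*5^(-2 ) = -9/50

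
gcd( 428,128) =4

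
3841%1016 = 793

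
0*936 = 0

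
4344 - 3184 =1160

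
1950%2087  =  1950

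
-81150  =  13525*( - 6 ) 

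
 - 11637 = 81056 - 92693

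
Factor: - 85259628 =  - 2^2*3^4*359^1*733^1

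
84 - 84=0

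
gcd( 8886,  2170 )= 2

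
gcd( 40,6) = 2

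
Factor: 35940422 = 2^1*7^2*257^1*1427^1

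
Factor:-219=-3^1*73^1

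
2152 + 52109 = 54261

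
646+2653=3299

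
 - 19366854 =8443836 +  - 27810690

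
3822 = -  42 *(-91 ) 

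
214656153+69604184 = 284260337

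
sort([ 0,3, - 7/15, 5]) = [ - 7/15, 0,3, 5]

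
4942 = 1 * 4942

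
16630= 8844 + 7786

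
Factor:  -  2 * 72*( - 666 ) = 2^5*3^4*37^1 = 95904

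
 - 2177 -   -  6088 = 3911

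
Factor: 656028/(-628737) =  -218676/209579 = - 2^2* 3^1*18223^1*209579^(  -  1)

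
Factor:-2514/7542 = - 1/3 = - 3^(-1 ) 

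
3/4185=1/1395 = 0.00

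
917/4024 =917/4024  =  0.23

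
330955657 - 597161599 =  - 266205942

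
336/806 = 168/403 = 0.42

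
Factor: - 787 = - 787^1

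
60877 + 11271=72148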